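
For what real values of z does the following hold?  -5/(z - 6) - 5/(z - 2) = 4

Multiply both sides by (z - 6)(z - 2):
-5(z - 2) - 5(z - 6) = 4(z - 6)(z - 2).
Expand and collect terms: 4z² - 22z + 8 = 0.
By the quadratic formula, z = (22 ± √356) / 8, so z ≈ 5.1085 or z ≈ 0.3915.
Neither value makes a denominator zero (z ≠ 6, z ≠ 2), so both are valid.

z = 0.3915 or z = 5.1085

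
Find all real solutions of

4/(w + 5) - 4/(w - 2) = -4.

Multiply both sides by (w + 5)(w - 2):
4(w - 2) - 4(w + 5) = -4(w + 5)(w - 2).
Expand and collect terms: -4w² - 12w + 68 = 0.
By the quadratic formula, w = (12 ± √1232) / -8, so w ≈ -5.8875 or w ≈ 2.8875.
Neither value makes a denominator zero (w ≠ -5, w ≠ 2), so both are valid.

w = -5.8875 or w = 2.8875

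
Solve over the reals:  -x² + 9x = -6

x = -0.6235 or x = 9.6235

Rearrange to standard form: -x² + 9x + 6 = 0.
Discriminant: (9)² − 4·(-1)·6 = 105.
Quadratic formula: x = (-9 ± √105) / (-2).
So x = 9/2 - √(105)/2 ≈ -0.6235 or x = 9/2 + √(105)/2 ≈ 9.6235.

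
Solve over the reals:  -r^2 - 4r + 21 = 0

Factor: -1(r - 3)(r + 7) = 0.
So r = 3 or r = -7.

r = -7 or r = 3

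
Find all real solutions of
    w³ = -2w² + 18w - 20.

Rearrange: w³ + 2w² - 18w + 20 = 0.
Possible rational roots are divisors of 20. Testing w = 2 gives 0, so (w - 2) is a factor.
Divide: w³ + 2w² - 18w + 20 = (w - 2)(w² + 4w - 10).
Apply the quadratic formula to w² + 4w - 10 = 0: w = (-4 ± √56)/2, i.e. w ≈ 1.7417 or w ≈ -5.7417.

w = -5.7417 or w = 1.7417 or w = 2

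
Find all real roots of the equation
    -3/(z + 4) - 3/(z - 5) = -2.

Multiply both sides by (z + 4)(z - 5):
-3(z - 5) - 3(z + 4) = -2(z + 4)(z - 5).
Expand and collect terms: -2z^2 + 8z + 37 = 0.
By the quadratic formula, z = (-8 +/- sqrt(360)) / -4, so z ~= -2.7434 or z ~= 6.7434.
Neither value makes a denominator zero (z != -4, z != 5), so both are valid.

z = -2.7434 or z = 6.7434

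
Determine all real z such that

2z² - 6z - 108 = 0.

z = -6 or z = 9

Factor: 2(z - 9)(z + 6) = 0.
So z = 9 or z = -6.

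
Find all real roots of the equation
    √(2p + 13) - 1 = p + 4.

Isolate the radical: √(2p + 13) = p + 5.
Square both sides: 2p + 13 = (p + 5)².
Expand and rearrange: p² + 8p + 12 = 0.
Solving gives p = -2 or p = -6.
Check each candidate in the original equation:
  p = -2: √(9) = 3, while p + 5 = 3 — valid.
  p = -6: √(1) = 1, while p + 5 = -1 — extraneous.

p = -2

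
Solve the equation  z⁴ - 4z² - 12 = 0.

Let u = z². The equation becomes u² - 4u - 12 = 0.
Factor: (u - 6)(u + 2) = 0, so u = 6 or u = -2.
z² = 6 gives z = ±√(6) ≈ ±2.4495.
z² = -2 < 0 has no real solution.

z = -2.4495 or z = 2.4495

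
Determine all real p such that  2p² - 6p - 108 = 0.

Factor: 2(p - 9)(p + 6) = 0.
So p = 9 or p = -6.

p = -6 or p = 9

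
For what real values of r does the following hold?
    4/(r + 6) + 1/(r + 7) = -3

r = -8 or r = -6.6667

Multiply both sides by (r + 6)(r + 7):
4(r + 7) + (r + 6) = -3(r + 6)(r + 7).
Expand and collect terms: -3r^2 - 44r - 160 = 0.
Factor or apply the quadratic formula: r = -8 or r = -6.6667.
Neither value makes a denominator zero (r != -6, r != -7), so both are valid.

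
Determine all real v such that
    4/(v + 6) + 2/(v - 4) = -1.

Multiply both sides by (v + 6)(v - 4):
4(v - 4) + 2(v + 6) = -(v + 6)(v - 4).
Expand and collect terms: -v² - 8v + 28 = 0.
By the quadratic formula, v = (8 ± √176) / -2, so v ≈ -10.6332 or v ≈ 2.6332.
Neither value makes a denominator zero (v ≠ -6, v ≠ 4), so both are valid.

v = -10.6332 or v = 2.6332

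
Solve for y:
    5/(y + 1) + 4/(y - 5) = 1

y = 1.3765 or y = 11.6235

Multiply both sides by (y + 1)(y - 5):
5(y - 5) + 4(y + 1) = (y + 1)(y - 5).
Expand and collect terms: y^2 - 13y + 16 = 0.
By the quadratic formula, y = (13 +/- sqrt(105)) / 2, so y ~= 11.6235 or y ~= 1.3765.
Neither value makes a denominator zero (y != -1, y != 5), so both are valid.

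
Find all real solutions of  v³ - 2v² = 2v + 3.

Rearrange: v³ - 2v² - 2v - 3 = 0.
Possible rational roots are divisors of -3. Testing v = 3 gives 0, so (v - 3) is a factor.
Divide: v³ - 2v² - 2v - 3 = (v - 3)(v² + v + 1).
The quadratic v² + v + 1 has discriminant -3 < 0, so no further real roots.

v = 3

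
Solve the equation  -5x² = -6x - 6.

Rearrange to standard form: -5x² + 6x + 6 = 0.
Discriminant: (6)² − 4·(-5)·6 = 156.
Quadratic formula: x = (-6 ± √156) / (-10).
So x = 3/5 - √(39)/5 ≈ -0.649 or x = 3/5 + √(39)/5 ≈ 1.849.

x = -0.649 or x = 1.849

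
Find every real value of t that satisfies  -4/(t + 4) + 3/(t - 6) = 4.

t = -4.9358 or t = 6.6858

Multiply both sides by (t + 4)(t - 6):
-4(t - 6) + 3(t + 4) = 4(t + 4)(t - 6).
Expand and collect terms: 4t² - 7t - 132 = 0.
By the quadratic formula, t = (7 ± √2161) / 8, so t ≈ 6.6858 or t ≈ -4.9358.
Neither value makes a denominator zero (t ≠ -4, t ≠ 6), so both are valid.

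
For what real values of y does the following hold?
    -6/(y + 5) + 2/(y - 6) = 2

Multiply both sides by (y + 5)(y - 6):
-6(y - 6) + 2(y + 5) = 2(y + 5)(y - 6).
Expand and collect terms: 2y² + 2y - 106 = 0.
By the quadratic formula, y = (-2 ± √852) / 4, so y ≈ 6.7973 or y ≈ -7.7973.
Neither value makes a denominator zero (y ≠ -5, y ≠ 6), so both are valid.

y = -7.7973 or y = 6.7973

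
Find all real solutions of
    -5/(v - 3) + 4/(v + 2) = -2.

v = -3.4408 or v = 4.9408

Multiply both sides by (v - 3)(v + 2):
-5(v + 2) + 4(v - 3) = -2(v - 3)(v + 2).
Expand and collect terms: -2v^2 + 3v + 34 = 0.
By the quadratic formula, v = (-3 +/- sqrt(281)) / -4, so v ~= -3.4408 or v ~= 4.9408.
Neither value makes a denominator zero (v != 3, v != -2), so both are valid.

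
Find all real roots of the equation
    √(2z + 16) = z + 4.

Square both sides: 2z + 16 = (z + 4)².
Expand and rearrange: z² + 6z = 0.
Solving gives z = 0 or z = -6.
Check each candidate in the original equation:
  z = 0: √(16) = 4, while z + 4 = 4 — valid.
  z = -6: √(4) = 2, while z + 4 = -2 — extraneous.

z = 0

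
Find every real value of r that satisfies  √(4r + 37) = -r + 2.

r = -3

Square both sides: 4r + 37 = (-r + 2)².
Expand and rearrange: r² - 8r - 33 = 0.
Solving gives r = 11 or r = -3.
Check each candidate in the original equation:
  r = 11: √(81) = 9, while -r + 2 = -9 — extraneous.
  r = -3: √(25) = 5, while -r + 2 = 5 — valid.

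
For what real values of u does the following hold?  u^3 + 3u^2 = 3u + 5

Rearrange: u^3 + 3u^2 - 3u - 5 = 0.
Possible rational roots are divisors of -5. Testing u = -1 gives 0, so (u + 1) is a factor.
Divide: u^3 + 3u^2 - 3u - 5 = (u + 1)(u^2 + 2u - 5).
Apply the quadratic formula to u^2 + 2u - 5 = 0: u = (-2 +/- sqrt(24))/2, i.e. u ~= 1.4495 or u ~= -3.4495.

u = -3.4495 or u = -1 or u = 1.4495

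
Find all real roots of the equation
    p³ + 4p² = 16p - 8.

p = -6.6056 or p = 0.6056 or p = 2

Rearrange: p³ + 4p² - 16p + 8 = 0.
Possible rational roots are divisors of 8. Testing p = 2 gives 0, so (p - 2) is a factor.
Divide: p³ + 4p² - 16p + 8 = (p - 2)(p² + 6p - 4).
Apply the quadratic formula to p² + 6p - 4 = 0: p = (-6 ± √52)/2, i.e. p ≈ 0.6056 or p ≈ -6.6056.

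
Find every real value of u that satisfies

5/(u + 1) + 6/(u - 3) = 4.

Multiply both sides by (u + 1)(u - 3):
5(u - 3) + 6(u + 1) = 4(u + 1)(u - 3).
Expand and collect terms: 4u² - 19u - 3 = 0.
By the quadratic formula, u = (19 ± √409) / 8, so u ≈ 4.903 or u ≈ -0.153.
Neither value makes a denominator zero (u ≠ -1, u ≠ 3), so both are valid.

u = -0.153 or u = 4.903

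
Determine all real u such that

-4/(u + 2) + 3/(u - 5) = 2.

u = -3.7061 or u = 6.2061

Multiply both sides by (u + 2)(u - 5):
-4(u - 5) + 3(u + 2) = 2(u + 2)(u - 5).
Expand and collect terms: 2u^2 - 5u - 46 = 0.
By the quadratic formula, u = (5 +/- sqrt(393)) / 4, so u ~= 6.2061 or u ~= -3.7061.
Neither value makes a denominator zero (u != -2, u != 5), so both are valid.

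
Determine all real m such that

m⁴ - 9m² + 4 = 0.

m = -2.9208 or m = -0.6847 or m = 0.6847 or m = 2.9208

Let u = m². The equation becomes u² - 9u + 4 = 0.
By the quadratic formula, u = √(65)/2 + 9/2 or u = 9/2 - √(65)/2.
m² = √(65)/2 + 9/2 gives m = ±√(√(65)/2 + 9/2) ≈ ±2.9208.
m² = 9/2 - √(65)/2 gives m = ±√(9/2 - √(65)/2) ≈ ±0.6847.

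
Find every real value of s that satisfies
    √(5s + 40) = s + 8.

s = -8 or s = -3

Square both sides: 5s + 40 = (s + 8)².
Expand and rearrange: s² + 11s + 24 = 0.
Solving gives s = -3 or s = -8.
Check each candidate in the original equation:
  s = -3: √(25) = 5, while s + 8 = 5 — valid.
  s = -8: √(0) = 0, while s + 8 = 0 — valid.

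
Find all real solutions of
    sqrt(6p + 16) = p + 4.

Square both sides: 6p + 16 = (p + 4)^2.
Expand and rearrange: p^2 + 2p = 0.
Solving gives p = 0 or p = -2.
Check each candidate in the original equation:
  p = 0: sqrt(16) = 4, while p + 4 = 4 — valid.
  p = -2: sqrt(4) = 2, while p + 4 = 2 — valid.

p = -2 or p = 0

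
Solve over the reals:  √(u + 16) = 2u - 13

u = 9

Square both sides: u + 16 = (2u - 13)².
Expand and rearrange: 4u² - 53u + 153 = 0.
Solving gives u = 9 or u = 4.25.
Check each candidate in the original equation:
  u = 9: √(25) = 5, while 2u - 13 = 5 — valid.
  u = 4.25: √(20.25) = 4.5, while 2u - 13 = -4.5 — extraneous.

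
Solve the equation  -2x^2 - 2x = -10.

x = -2.7913 or x = 1.7913

Rearrange to standard form: -2x^2 - 2x + 10 = 0.
Discriminant: (-2)^2 - 4*(-2)*10 = 84.
Quadratic formula: x = (2 +/- sqrt(84)) / (-4).
So x = -sqrt(21)/2 - 1/2 ~= -2.7913 or x = -1/2 + sqrt(21)/2 ~= 1.7913.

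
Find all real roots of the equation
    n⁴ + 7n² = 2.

Let u = n². The equation becomes u² + 7u - 2 = 0.
By the quadratic formula, u = -7/2 + √(57)/2 or u = -√(57)/2 - 7/2.
n² = -7/2 + √(57)/2 gives n = ±√(-7/2 + √(57)/2) ≈ ±0.5243.
n² = -√(57)/2 - 7/2 < 0 has no real solution.

n = -0.5243 or n = 0.5243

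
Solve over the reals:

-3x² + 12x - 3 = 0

Discriminant: (12)² − 4·(-3)·(-3) = 108.
Quadratic formula: x = (-12 ± √108) / (-6).
So x = 2 - √(3) ≈ 0.2679 or x = √(3) + 2 ≈ 3.7321.

x = 0.2679 or x = 3.7321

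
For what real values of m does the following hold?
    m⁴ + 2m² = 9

Let u = m². The equation becomes u² + 2u - 9 = 0.
By the quadratic formula, u = -1 + √(10) or u = -√(10) - 1.
m² = -1 + √(10) gives m = ±√(-1 + √(10)) ≈ ±1.4705.
m² = -√(10) - 1 < 0 has no real solution.

m = -1.4705 or m = 1.4705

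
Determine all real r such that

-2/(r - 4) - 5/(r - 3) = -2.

Multiply both sides by (r - 4)(r - 3):
-2(r - 3) - 5(r - 4) = -2(r - 4)(r - 3).
Expand and collect terms: -2r^2 + 21r - 50 = 0.
By the quadratic formula, r = (-21 +/- sqrt(41)) / -4, so r ~= 3.6492 or r ~= 6.8508.
Neither value makes a denominator zero (r != 4, r != 3), so both are valid.

r = 3.6492 or r = 6.8508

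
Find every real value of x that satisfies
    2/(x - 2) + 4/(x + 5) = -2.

x = -7.2426 or x = 1.2426

Multiply both sides by (x - 2)(x + 5):
2(x + 5) + 4(x - 2) = -2(x - 2)(x + 5).
Expand and collect terms: -2x² - 12x + 18 = 0.
By the quadratic formula, x = (12 ± √288) / -4, so x ≈ -7.2426 or x ≈ 1.2426.
Neither value makes a denominator zero (x ≠ 2, x ≠ -5), so both are valid.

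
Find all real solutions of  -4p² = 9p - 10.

Rearrange to standard form: -4p² - 9p + 10 = 0.
Discriminant: (-9)² − 4·(-4)·10 = 241.
Quadratic formula: p = (9 ± √241) / (-8).
So p = -√(241)/8 - 9/8 ≈ -3.0655 or p = -9/8 + √(241)/8 ≈ 0.8155.

p = -3.0655 or p = 0.8155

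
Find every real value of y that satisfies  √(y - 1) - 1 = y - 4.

Isolate the radical: √(y - 1) = y - 3.
Square both sides: y - 1 = (y - 3)².
Expand and rearrange: y² - 7y + 10 = 0.
Solving gives y = 5 or y = 2.
Check each candidate in the original equation:
  y = 5: √(4) = 2, while y - 3 = 2 — valid.
  y = 2: √(1) = 1, while y - 3 = -1 — extraneous.

y = 5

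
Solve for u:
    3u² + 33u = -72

u = -8 or u = -3

Bring every term to one side: 3u² + 33u + 72 = 0.
Factor: 3(u + 3)(u + 8) = 0.
So u = -3 or u = -8.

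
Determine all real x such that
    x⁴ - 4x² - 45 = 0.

Let u = x². The equation becomes u² - 4u - 45 = 0.
Factor: (u + 5)(u - 9) = 0, so u = -5 or u = 9.
x² = -5 < 0 has no real solution.
x² = 9 gives x = ±3.

x = -3 or x = 3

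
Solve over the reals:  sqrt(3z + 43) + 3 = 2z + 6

Isolate the radical: sqrt(3z + 43) = 2z + 3.
Square both sides: 3z + 43 = (2z + 3)^2.
Expand and rearrange: 4z^2 + 9z - 34 = 0.
Solving gives z = 2 or z = -4.25.
Check each candidate in the original equation:
  z = 2: sqrt(49) = 7, while 2z + 3 = 7 — valid.
  z = -4.25: sqrt(30.25) = 5.5, while 2z + 3 = -5.5 — extraneous.

z = 2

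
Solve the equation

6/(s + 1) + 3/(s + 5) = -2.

Multiply both sides by (s + 1)(s + 5):
6(s + 5) + 3(s + 1) = -2(s + 1)(s + 5).
Expand and collect terms: -2s^2 - 21s - 43 = 0.
By the quadratic formula, s = (21 +/- sqrt(97)) / -4, so s ~= -7.7122 or s ~= -2.7878.
Neither value makes a denominator zero (s != -1, s != -5), so both are valid.

s = -7.7122 or s = -2.7878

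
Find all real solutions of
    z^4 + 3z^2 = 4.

z = -1 or z = 1

Let u = z^2. The equation becomes u^2 + 3u - 4 = 0.
Factor: (u - 1)(u + 4) = 0, so u = 1 or u = -4.
z^2 = 1 gives z = +/-1.
z^2 = -4 < 0 has no real solution.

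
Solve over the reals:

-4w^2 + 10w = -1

Rearrange to standard form: -4w^2 + 10w + 1 = 0.
Discriminant: (10)^2 - 4*(-4)*1 = 116.
Quadratic formula: w = (-10 +/- sqrt(116)) / (-8).
So w = 5/4 - sqrt(29)/4 ~= -0.0963 or w = 5/4 + sqrt(29)/4 ~= 2.5963.

w = -0.0963 or w = 2.5963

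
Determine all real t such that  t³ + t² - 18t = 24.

t = -4 or t = -1.3723 or t = 4.3723

Rearrange: t³ + t² - 18t - 24 = 0.
Possible rational roots are divisors of -24. Testing t = -4 gives 0, so (t + 4) is a factor.
Divide: t³ + t² - 18t - 24 = (t + 4)(t² - 3t - 6).
Apply the quadratic formula to t² - 3t - 6 = 0: t = (3 ± √33)/2, i.e. t ≈ 4.3723 or t ≈ -1.3723.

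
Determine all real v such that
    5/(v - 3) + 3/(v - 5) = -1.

v = -4.3589 or v = 4.3589

Multiply both sides by (v - 3)(v - 5):
5(v - 5) + 3(v - 3) = -(v - 3)(v - 5).
Expand and collect terms: -v^2 + 19 = 0.
By the quadratic formula, v = (0 +/- sqrt(76)) / -2, so v ~= -4.3589 or v ~= 4.3589.
Neither value makes a denominator zero (v != 3, v != 5), so both are valid.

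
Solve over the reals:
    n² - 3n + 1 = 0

n = 0.382 or n = 2.618

Discriminant: (-3)² − 4·1·1 = 5.
Quadratic formula: n = (3 ± √5) / 2.
So n = √(5)/2 + 3/2 ≈ 2.618 or n = 3/2 - √(5)/2 ≈ 0.382.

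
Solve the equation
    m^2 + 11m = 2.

m = -11.1789 or m = 0.1789

Rearrange to standard form: m^2 + 11m - 2 = 0.
Discriminant: (11)^2 - 4*1*(-2) = 129.
Quadratic formula: m = (-11 +/- sqrt(129)) / 2.
So m = -11/2 + sqrt(129)/2 ~= 0.1789 or m = -sqrt(129)/2 - 11/2 ~= -11.1789.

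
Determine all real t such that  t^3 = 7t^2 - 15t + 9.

t = 1 or t = 3

Rearrange: t^3 - 7t^2 + 15t - 9 = 0.
Possible rational roots are divisors of -9. Testing t = 1 gives 0, so (t - 1) is a factor.
Divide: t^3 - 7t^2 + 15t - 9 = (t - 1)(t^2 - 6t + 9).
The quadratic has the repeated root t = 3.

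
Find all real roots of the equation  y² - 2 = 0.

Discriminant: (0)² − 4·1·(-2) = 8.
Quadratic formula: y = (0 ± √8) / 2.
So y = √(2) ≈ 1.4142 or y = -√(2) ≈ -1.4142.

y = -1.4142 or y = 1.4142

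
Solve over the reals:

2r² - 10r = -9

Rearrange to standard form: 2r² - 10r + 9 = 0.
Discriminant: (-10)² − 4·2·9 = 28.
Quadratic formula: r = (10 ± √28) / 4.
So r = √(7)/2 + 5/2 ≈ 3.8229 or r = 5/2 - √(7)/2 ≈ 1.1771.

r = 1.1771 or r = 3.8229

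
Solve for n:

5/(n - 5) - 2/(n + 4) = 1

n = -5.3485 or n = 9.3485

Multiply both sides by (n - 5)(n + 4):
5(n + 4) - 2(n - 5) = (n - 5)(n + 4).
Expand and collect terms: n² - 4n - 50 = 0.
By the quadratic formula, n = (4 ± √216) / 2, so n ≈ 9.3485 or n ≈ -5.3485.
Neither value makes a denominator zero (n ≠ 5, n ≠ -4), so both are valid.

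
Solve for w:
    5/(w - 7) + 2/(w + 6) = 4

w = -5.5453 or w = 8.2953

Multiply both sides by (w - 7)(w + 6):
5(w + 6) + 2(w - 7) = 4(w - 7)(w + 6).
Expand and collect terms: 4w^2 - 11w - 184 = 0.
By the quadratic formula, w = (11 +/- sqrt(3065)) / 8, so w ~= 8.2953 or w ~= -5.5453.
Neither value makes a denominator zero (w != 7, w != -6), so both are valid.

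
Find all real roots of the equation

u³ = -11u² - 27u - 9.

u = -7.6056 or u = -3 or u = -0.3944

Rearrange: u³ + 11u² + 27u + 9 = 0.
Possible rational roots are divisors of 9. Testing u = -3 gives 0, so (u + 3) is a factor.
Divide: u³ + 11u² + 27u + 9 = (u + 3)(u² + 8u + 3).
Apply the quadratic formula to u² + 8u + 3 = 0: u = (-8 ± √52)/2, i.e. u ≈ -0.3944 or u ≈ -7.6056.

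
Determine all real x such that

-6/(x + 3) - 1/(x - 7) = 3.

x = -5.0569 or x = 6.7235

Multiply both sides by (x + 3)(x - 7):
-6(x - 7) - (x + 3) = 3(x + 3)(x - 7).
Expand and collect terms: 3x^2 - 5x - 102 = 0.
By the quadratic formula, x = (5 +/- sqrt(1249)) / 6, so x ~= 6.7235 or x ~= -5.0569.
Neither value makes a denominator zero (x != -3, x != 7), so both are valid.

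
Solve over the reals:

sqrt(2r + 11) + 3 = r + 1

r = 7

Isolate the radical: sqrt(2r + 11) = r - 2.
Square both sides: 2r + 11 = (r - 2)^2.
Expand and rearrange: r^2 - 6r - 7 = 0.
Solving gives r = 7 or r = -1.
Check each candidate in the original equation:
  r = 7: sqrt(25) = 5, while r - 2 = 5 — valid.
  r = -1: sqrt(9) = 3, while r - 2 = -3 — extraneous.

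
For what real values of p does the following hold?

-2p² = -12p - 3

p = -0.2404 or p = 6.2404

Rearrange to standard form: -2p² + 12p + 3 = 0.
Discriminant: (12)² − 4·(-2)·3 = 168.
Quadratic formula: p = (-12 ± √168) / (-4).
So p = 3 - √(42)/2 ≈ -0.2404 or p = 3 + √(42)/2 ≈ 6.2404.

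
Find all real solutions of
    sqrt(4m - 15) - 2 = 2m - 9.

Isolate the radical: sqrt(4m - 15) = 2m - 7.
Square both sides: 4m - 15 = (2m - 7)^2.
Expand and rearrange: 4m^2 - 32m + 64 = 0.
This gives the repeated root m = 4.
Check in the original equation:
  m = 4: sqrt(1) = 1, while 2m - 7 = 1 — valid.

m = 4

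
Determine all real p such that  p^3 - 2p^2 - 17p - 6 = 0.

p = -3 or p = -0.3723 or p = 5.3723

Possible rational roots are divisors of -6. Testing p = -3 gives 0, so (p + 3) is a factor.
Divide: p^3 - 2p^2 - 17p - 6 = (p + 3)(p^2 - 5p - 2).
Apply the quadratic formula to p^2 - 5p - 2 = 0: p = (5 +/- sqrt(33))/2, i.e. p ~= 5.3723 or p ~= -0.3723.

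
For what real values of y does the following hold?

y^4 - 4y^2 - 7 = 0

y = -2.3058 or y = 2.3058

Let u = y^2. The equation becomes u^2 - 4u - 7 = 0.
By the quadratic formula, u = 2 + sqrt(11) or u = 2 - sqrt(11).
y^2 = 2 + sqrt(11) gives y = +/-sqrt(2 + sqrt(11)) ~= +/-2.3058.
y^2 = 2 - sqrt(11) < 0 has no real solution.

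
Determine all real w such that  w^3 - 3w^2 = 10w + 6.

Rearrange: w^3 - 3w^2 - 10w - 6 = 0.
Possible rational roots are divisors of -6. Testing w = -1 gives 0, so (w + 1) is a factor.
Divide: w^3 - 3w^2 - 10w - 6 = (w + 1)(w^2 - 4w - 6).
Apply the quadratic formula to w^2 - 4w - 6 = 0: w = (4 +/- sqrt(40))/2, i.e. w ~= 5.1623 or w ~= -1.1623.

w = -1.1623 or w = -1 or w = 5.1623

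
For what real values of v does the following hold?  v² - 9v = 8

v = -0.8151 or v = 9.8151

Rearrange to standard form: v² - 9v - 8 = 0.
Discriminant: (-9)² − 4·1·(-8) = 113.
Quadratic formula: v = (9 ± √113) / 2.
So v = 9/2 + √(113)/2 ≈ 9.8151 or v = 9/2 - √(113)/2 ≈ -0.8151.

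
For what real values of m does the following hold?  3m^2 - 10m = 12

Rearrange to standard form: 3m^2 - 10m - 12 = 0.
Discriminant: (-10)^2 - 4*3*(-12) = 244.
Quadratic formula: m = (10 +/- sqrt(244)) / 6.
So m = 5/3 + sqrt(61)/3 ~= 4.2701 or m = 5/3 - sqrt(61)/3 ~= -0.9367.

m = -0.9367 or m = 4.2701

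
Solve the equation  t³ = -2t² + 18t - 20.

t = -5.7417 or t = 1.7417 or t = 2

Rearrange: t³ + 2t² - 18t + 20 = 0.
Possible rational roots are divisors of 20. Testing t = 2 gives 0, so (t - 2) is a factor.
Divide: t³ + 2t² - 18t + 20 = (t - 2)(t² + 4t - 10).
Apply the quadratic formula to t² + 4t - 10 = 0: t = (-4 ± √56)/2, i.e. t ≈ 1.7417 or t ≈ -5.7417.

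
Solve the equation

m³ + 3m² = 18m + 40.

m = -5 or m = -2 or m = 4

Rearrange: m³ + 3m² - 18m - 40 = 0.
Possible rational roots are divisors of -40. Testing m = -5 gives 0, so (m + 5) is a factor.
Divide: m³ + 3m² - 18m - 40 = (m + 5)(m² - 2m - 8).
Factor the quadratic: m = 4 or m = -2.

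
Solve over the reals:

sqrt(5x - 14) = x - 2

x = 3 or x = 6

Square both sides: 5x - 14 = (x - 2)^2.
Expand and rearrange: x^2 - 9x + 18 = 0.
Solving gives x = 6 or x = 3.
Check each candidate in the original equation:
  x = 6: sqrt(16) = 4, while x - 2 = 4 — valid.
  x = 3: sqrt(1) = 1, while x - 2 = 1 — valid.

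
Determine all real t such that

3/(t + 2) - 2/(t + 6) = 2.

Multiply both sides by (t + 2)(t + 6):
3(t + 6) - 2(t + 2) = 2(t + 2)(t + 6).
Expand and collect terms: 2t² + 15t + 10 = 0.
By the quadratic formula, t = (-15 ± √145) / 4, so t ≈ -0.7396 or t ≈ -6.7604.
Neither value makes a denominator zero (t ≠ -2, t ≠ -6), so both are valid.

t = -6.7604 or t = -0.7396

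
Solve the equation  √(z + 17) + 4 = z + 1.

z = 8

Isolate the radical: √(z + 17) = z - 3.
Square both sides: z + 17 = (z - 3)².
Expand and rearrange: z² - 7z - 8 = 0.
Solving gives z = 8 or z = -1.
Check each candidate in the original equation:
  z = 8: √(25) = 5, while z - 3 = 5 — valid.
  z = -1: √(16) = 4, while z - 3 = -4 — extraneous.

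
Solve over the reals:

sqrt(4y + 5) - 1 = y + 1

Isolate the radical: sqrt(4y + 5) = y + 2.
Square both sides: 4y + 5 = (y + 2)^2.
Expand and rearrange: y^2 - 1 = 0.
Solving gives y = 1 or y = -1.
Check each candidate in the original equation:
  y = 1: sqrt(9) = 3, while y + 2 = 3 — valid.
  y = -1: sqrt(1) = 1, while y + 2 = 1 — valid.

y = -1 or y = 1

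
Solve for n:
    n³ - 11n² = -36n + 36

n = 2 or n = 3 or n = 6

Rearrange: n³ - 11n² + 36n - 36 = 0.
Possible rational roots are divisors of -36. Testing n = 3 gives 0, so (n - 3) is a factor.
Divide: n³ - 11n² + 36n - 36 = (n - 3)(n² - 8n + 12).
Factor the quadratic: n = 6 or n = 2.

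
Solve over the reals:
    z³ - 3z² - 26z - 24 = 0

Possible rational roots are divisors of -24. Testing z = -3 gives 0, so (z + 3) is a factor.
Divide: z³ - 3z² - 26z - 24 = (z + 3)(z² - 6z - 8).
Apply the quadratic formula to z² - 6z - 8 = 0: z = (6 ± √68)/2, i.e. z ≈ 7.1231 or z ≈ -1.1231.

z = -3 or z = -1.1231 or z = 7.1231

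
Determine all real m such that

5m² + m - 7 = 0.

m = -1.2874 or m = 1.0874

Discriminant: (1)² − 4·5·(-7) = 141.
Quadratic formula: m = (-1 ± √141) / 10.
So m = -1/10 + √(141)/10 ≈ 1.0874 or m = -√(141)/10 - 1/10 ≈ -1.2874.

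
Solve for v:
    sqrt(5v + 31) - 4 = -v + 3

v = 1

Isolate the radical: sqrt(5v + 31) = -v + 7.
Square both sides: 5v + 31 = (-v + 7)^2.
Expand and rearrange: v^2 - 19v + 18 = 0.
Solving gives v = 18 or v = 1.
Check each candidate in the original equation:
  v = 18: sqrt(121) = 11, while -v + 7 = -11 — extraneous.
  v = 1: sqrt(36) = 6, while -v + 7 = 6 — valid.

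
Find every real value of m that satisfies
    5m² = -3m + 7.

Rearrange to standard form: 5m² + 3m - 7 = 0.
Discriminant: (3)² − 4·5·(-7) = 149.
Quadratic formula: m = (-3 ± √149) / 10.
So m = -3/10 + √(149)/10 ≈ 0.9207 or m = -√(149)/10 - 3/10 ≈ -1.5207.

m = -1.5207 or m = 0.9207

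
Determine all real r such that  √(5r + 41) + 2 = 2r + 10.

Isolate the radical: √(5r + 41) = 2r + 8.
Square both sides: 5r + 41 = (2r + 8)².
Expand and rearrange: 4r² + 27r + 23 = 0.
Solving gives r = -1 or r = -5.75.
Check each candidate in the original equation:
  r = -1: √(36) = 6, while 2r + 8 = 6 — valid.
  r = -5.75: √(12.25) = 3.5, while 2r + 8 = -3.5 — extraneous.

r = -1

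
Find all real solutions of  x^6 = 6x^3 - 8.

Let u = x^3. The equation becomes u^2 - 6u + 8 = 0.
Factor: (u - 2)(u - 4) = 0, so u = 2 or u = 4.
x^3 = 2 gives x = (2)^(1/3) ~= 1.2599.
x^3 = 4 gives x = (4)^(1/3) ~= 1.5874.

x = 1.2599 or x = 1.5874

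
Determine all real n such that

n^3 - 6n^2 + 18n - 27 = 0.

n = 3

Possible rational roots are divisors of -27. Testing n = 3 gives 0, so (n - 3) is a factor.
Divide: n^3 - 6n^2 + 18n - 27 = (n - 3)(n^2 - 3n + 9).
The quadratic n^2 - 3n + 9 has discriminant -27 < 0, so no further real roots.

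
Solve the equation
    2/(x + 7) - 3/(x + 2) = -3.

x = -7.5651 or x = -1.1015

Multiply both sides by (x + 7)(x + 2):
2(x + 2) - 3(x + 7) = -3(x + 7)(x + 2).
Expand and collect terms: -3x^2 - 26x - 25 = 0.
By the quadratic formula, x = (26 +/- sqrt(376)) / -6, so x ~= -7.5651 or x ~= -1.1015.
Neither value makes a denominator zero (x != -7, x != -2), so both are valid.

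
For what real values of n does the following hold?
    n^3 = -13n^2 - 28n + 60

n = -9.2915 or n = -5 or n = 1.2915

Rearrange: n^3 + 13n^2 + 28n - 60 = 0.
Possible rational roots are divisors of -60. Testing n = -5 gives 0, so (n + 5) is a factor.
Divide: n^3 + 13n^2 + 28n - 60 = (n + 5)(n^2 + 8n - 12).
Apply the quadratic formula to n^2 + 8n - 12 = 0: n = (-8 +/- sqrt(112))/2, i.e. n ~= 1.2915 or n ~= -9.2915.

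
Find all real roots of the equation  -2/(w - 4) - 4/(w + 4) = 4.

Multiply both sides by (w - 4)(w + 4):
-2(w + 4) - 4(w - 4) = 4(w - 4)(w + 4).
Expand and collect terms: 4w² + 6w - 72 = 0.
By the quadratic formula, w = (-6 ± √1188) / 8, so w ≈ 3.5584 or w ≈ -5.0584.
Neither value makes a denominator zero (w ≠ 4, w ≠ -4), so both are valid.

w = -5.0584 or w = 3.5584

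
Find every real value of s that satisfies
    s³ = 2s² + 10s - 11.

s = -2.8541 or s = 1 or s = 3.8541

Rearrange: s³ - 2s² - 10s + 11 = 0.
Possible rational roots are divisors of 11. Testing s = 1 gives 0, so (s - 1) is a factor.
Divide: s³ - 2s² - 10s + 11 = (s - 1)(s² - s - 11).
Apply the quadratic formula to s² - s - 11 = 0: s = (1 ± √45)/2, i.e. s ≈ 3.8541 or s ≈ -2.8541.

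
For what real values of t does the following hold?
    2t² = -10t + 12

Bring every term to one side: 2t² + 10t - 12 = 0.
Factor: 2(t - 1)(t + 6) = 0.
So t = 1 or t = -6.

t = -6 or t = 1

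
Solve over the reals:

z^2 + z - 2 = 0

z = -2 or z = 1

Factor: (z + 2)(z - 1) = 0.
So z = -2 or z = 1.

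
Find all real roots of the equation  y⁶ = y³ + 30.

Let u = y³. The equation becomes u² - u - 30 = 0.
Factor: (u - 6)(u + 5) = 0, so u = 6 or u = -5.
y³ = 6 gives y = ∛(6) ≈ 1.8171.
y³ = -5 gives y = -∛(5) ≈ -1.71.

y = -1.71 or y = 1.8171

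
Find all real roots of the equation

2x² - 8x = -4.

x = 0.5858 or x = 3.4142

Rearrange to standard form: 2x² - 8x + 4 = 0.
Discriminant: (-8)² − 4·2·4 = 32.
Quadratic formula: x = (8 ± √32) / 4.
So x = √(2) + 2 ≈ 3.4142 or x = 2 - √(2) ≈ 0.5858.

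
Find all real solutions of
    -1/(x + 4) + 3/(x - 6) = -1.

x = -2.4495 or x = 2.4495

Multiply both sides by (x + 4)(x - 6):
-(x - 6) + 3(x + 4) = -(x + 4)(x - 6).
Expand and collect terms: -x² + 6 = 0.
By the quadratic formula, x = (0 ± √24) / -2, so x ≈ -2.4495 or x ≈ 2.4495.
Neither value makes a denominator zero (x ≠ -4, x ≠ 6), so both are valid.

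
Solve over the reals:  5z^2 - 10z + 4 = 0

Discriminant: (-10)^2 - 4*5*4 = 20.
Quadratic formula: z = (10 +/- sqrt(20)) / 10.
So z = sqrt(5)/5 + 1 ~= 1.4472 or z = 1 - sqrt(5)/5 ~= 0.5528.

z = 0.5528 or z = 1.4472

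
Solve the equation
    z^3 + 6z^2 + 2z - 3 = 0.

Possible rational roots are divisors of -3. Testing z = -1 gives 0, so (z + 1) is a factor.
Divide: z^3 + 6z^2 + 2z - 3 = (z + 1)(z^2 + 5z - 3).
Apply the quadratic formula to z^2 + 5z - 3 = 0: z = (-5 +/- sqrt(37))/2, i.e. z ~= 0.5414 or z ~= -5.5414.

z = -5.5414 or z = -1 or z = 0.5414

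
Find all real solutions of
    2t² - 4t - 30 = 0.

t = -3 or t = 5

Factor: 2(t + 3)(t - 5) = 0.
So t = -3 or t = 5.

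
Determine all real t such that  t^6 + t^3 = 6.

Let u = t^3. The equation becomes u^2 + u - 6 = 0.
Factor: (u - 2)(u + 3) = 0, so u = 2 or u = -3.
t^3 = 2 gives t = (2)^(1/3) ~= 1.2599.
t^3 = -3 gives t = -(3)^(1/3) ~= -1.4422.

t = -1.4422 or t = 1.2599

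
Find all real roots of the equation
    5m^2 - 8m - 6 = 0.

m = -0.5565 or m = 2.1565

Discriminant: (-8)^2 - 4*5*(-6) = 184.
Quadratic formula: m = (8 +/- sqrt(184)) / 10.
So m = 4/5 + sqrt(46)/5 ~= 2.1565 or m = 4/5 - sqrt(46)/5 ~= -0.5565.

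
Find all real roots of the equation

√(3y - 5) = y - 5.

Square both sides: 3y - 5 = (y - 5)².
Expand and rearrange: y² - 13y + 30 = 0.
Solving gives y = 10 or y = 3.
Check each candidate in the original equation:
  y = 10: √(25) = 5, while y - 5 = 5 — valid.
  y = 3: √(4) = 2, while y - 5 = -2 — extraneous.

y = 10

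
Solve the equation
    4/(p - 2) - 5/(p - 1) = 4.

p = 0.1958 or p = 2.5542

Multiply both sides by (p - 2)(p - 1):
4(p - 1) - 5(p - 2) = 4(p - 2)(p - 1).
Expand and collect terms: 4p² - 11p + 2 = 0.
By the quadratic formula, p = (11 ± √89) / 8, so p ≈ 2.5542 or p ≈ 0.1958.
Neither value makes a denominator zero (p ≠ 2, p ≠ 1), so both are valid.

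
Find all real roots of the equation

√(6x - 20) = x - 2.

x = 4 or x = 6

Square both sides: 6x - 20 = (x - 2)².
Expand and rearrange: x² - 10x + 24 = 0.
Solving gives x = 6 or x = 4.
Check each candidate in the original equation:
  x = 6: √(16) = 4, while x - 2 = 4 — valid.
  x = 4: √(4) = 2, while x - 2 = 2 — valid.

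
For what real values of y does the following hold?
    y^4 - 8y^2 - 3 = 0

Let u = y^2. The equation becomes u^2 - 8u - 3 = 0.
By the quadratic formula, u = 4 + sqrt(19) or u = 4 - sqrt(19).
y^2 = 4 + sqrt(19) gives y = +/-sqrt(4 + sqrt(19)) ~= +/-2.8912.
y^2 = 4 - sqrt(19) < 0 has no real solution.

y = -2.8912 or y = 2.8912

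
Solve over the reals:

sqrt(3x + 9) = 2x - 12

x = 9

Square both sides: 3x + 9 = (2x - 12)^2.
Expand and rearrange: 4x^2 - 51x + 135 = 0.
Solving gives x = 9 or x = 3.75.
Check each candidate in the original equation:
  x = 9: sqrt(36) = 6, while 2x - 12 = 6 — valid.
  x = 3.75: sqrt(20.25) = 4.5, while 2x - 12 = -4.5 — extraneous.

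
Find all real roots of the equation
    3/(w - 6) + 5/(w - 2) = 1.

w = 4 or w = 12

Multiply both sides by (w - 6)(w - 2):
3(w - 2) + 5(w - 6) = (w - 6)(w - 2).
Expand and collect terms: w² - 16w + 48 = 0.
Factor or apply the quadratic formula: w = 12 or w = 4.
Neither value makes a denominator zero (w ≠ 6, w ≠ 2), so both are valid.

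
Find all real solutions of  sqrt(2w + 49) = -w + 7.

Square both sides: 2w + 49 = (-w + 7)^2.
Expand and rearrange: w^2 - 16w = 0.
Solving gives w = 16 or w = 0.
Check each candidate in the original equation:
  w = 16: sqrt(81) = 9, while -w + 7 = -9 — extraneous.
  w = 0: sqrt(49) = 7, while -w + 7 = 7 — valid.

w = 0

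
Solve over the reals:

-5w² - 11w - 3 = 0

Discriminant: (-11)² − 4·(-5)·(-3) = 61.
Quadratic formula: w = (11 ± √61) / (-10).
So w = -11/10 - √(61)/10 ≈ -1.881 or w = -11/10 + √(61)/10 ≈ -0.319.

w = -1.881 or w = -0.319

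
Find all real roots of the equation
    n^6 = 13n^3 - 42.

Let u = n^3. The equation becomes u^2 - 13u + 42 = 0.
Factor: (u - 7)(u - 6) = 0, so u = 7 or u = 6.
n^3 = 7 gives n = (7)^(1/3) ~= 1.9129.
n^3 = 6 gives n = (6)^(1/3) ~= 1.8171.

n = 1.8171 or n = 1.9129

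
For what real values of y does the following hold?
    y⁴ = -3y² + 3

Let u = y². The equation becomes u² + 3u - 3 = 0.
By the quadratic formula, u = -3/2 + √(21)/2 or u = -√(21)/2 - 3/2.
y² = -3/2 + √(21)/2 gives y = ±√(-3/2 + √(21)/2) ≈ ±0.8895.
y² = -√(21)/2 - 3/2 < 0 has no real solution.

y = -0.8895 or y = 0.8895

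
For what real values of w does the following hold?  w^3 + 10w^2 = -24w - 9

Rearrange: w^3 + 10w^2 + 24w + 9 = 0.
Possible rational roots are divisors of 9. Testing w = -3 gives 0, so (w + 3) is a factor.
Divide: w^3 + 10w^2 + 24w + 9 = (w + 3)(w^2 + 7w + 3).
Apply the quadratic formula to w^2 + 7w + 3 = 0: w = (-7 +/- sqrt(37))/2, i.e. w ~= -0.4586 or w ~= -6.5414.

w = -6.5414 or w = -3 or w = -0.4586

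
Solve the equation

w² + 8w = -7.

Bring every term to one side: w² + 8w + 7 = 0.
Factor: (w + 7)(w + 1) = 0.
So w = -7 or w = -1.

w = -7 or w = -1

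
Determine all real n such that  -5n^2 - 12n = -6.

Rearrange to standard form: -5n^2 - 12n + 6 = 0.
Discriminant: (-12)^2 - 4*(-5)*6 = 264.
Quadratic formula: n = (12 +/- sqrt(264)) / (-10).
So n = -sqrt(66)/5 - 6/5 ~= -2.8248 or n = -6/5 + sqrt(66)/5 ~= 0.4248.

n = -2.8248 or n = 0.4248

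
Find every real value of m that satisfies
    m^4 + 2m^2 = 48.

m = -2.4495 or m = 2.4495

Let u = m^2. The equation becomes u^2 + 2u - 48 = 0.
Factor: (u + 8)(u - 6) = 0, so u = -8 or u = 6.
m^2 = -8 < 0 has no real solution.
m^2 = 6 gives m = +/-sqrt(6) ~= +/-2.4495.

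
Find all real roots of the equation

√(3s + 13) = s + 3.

s = 1

Square both sides: 3s + 13 = (s + 3)².
Expand and rearrange: s² + 3s - 4 = 0.
Solving gives s = 1 or s = -4.
Check each candidate in the original equation:
  s = 1: √(16) = 4, while s + 3 = 4 — valid.
  s = -4: √(1) = 1, while s + 3 = -1 — extraneous.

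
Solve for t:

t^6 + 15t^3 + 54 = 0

Let u = t^3. The equation becomes u^2 + 15u + 54 = 0.
Factor: (u + 6)(u + 9) = 0, so u = -6 or u = -9.
t^3 = -6 gives t = -(6)^(1/3) ~= -1.8171.
t^3 = -9 gives t = -(9)^(1/3) ~= -2.0801.

t = -2.0801 or t = -1.8171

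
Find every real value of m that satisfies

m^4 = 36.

Let u = m^2. The equation becomes u^2 - 36 = 0.
Factor: (u + 6)(u - 6) = 0, so u = -6 or u = 6.
m^2 = -6 < 0 has no real solution.
m^2 = 6 gives m = +/-sqrt(6) ~= +/-2.4495.

m = -2.4495 or m = 2.4495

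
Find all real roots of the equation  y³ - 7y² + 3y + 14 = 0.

Possible rational roots are divisors of 14. Testing y = 2 gives 0, so (y - 2) is a factor.
Divide: y³ - 7y² + 3y + 14 = (y - 2)(y² - 5y - 7).
Apply the quadratic formula to y² - 5y - 7 = 0: y = (5 ± √53)/2, i.e. y ≈ 6.1401 or y ≈ -1.1401.

y = -1.1401 or y = 2 or y = 6.1401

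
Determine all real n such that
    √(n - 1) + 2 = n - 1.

Isolate the radical: √(n - 1) = n - 3.
Square both sides: n - 1 = (n - 3)².
Expand and rearrange: n² - 7n + 10 = 0.
Solving gives n = 5 or n = 2.
Check each candidate in the original equation:
  n = 5: √(4) = 2, while n - 3 = 2 — valid.
  n = 2: √(1) = 1, while n - 3 = -1 — extraneous.

n = 5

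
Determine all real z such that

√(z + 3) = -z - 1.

Square both sides: z + 3 = (-z - 1)².
Expand and rearrange: z² + z - 2 = 0.
Solving gives z = 1 or z = -2.
Check each candidate in the original equation:
  z = 1: √(4) = 2, while -z - 1 = -2 — extraneous.
  z = -2: √(1) = 1, while -z - 1 = 1 — valid.

z = -2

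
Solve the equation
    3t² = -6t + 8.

Rearrange to standard form: 3t² + 6t - 8 = 0.
Discriminant: (6)² − 4·3·(-8) = 132.
Quadratic formula: t = (-6 ± √132) / 6.
So t = -1 + √(33)/3 ≈ 0.9149 or t = -√(33)/3 - 1 ≈ -2.9149.

t = -2.9149 or t = 0.9149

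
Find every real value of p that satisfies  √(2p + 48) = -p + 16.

p = 8

Square both sides: 2p + 48 = (-p + 16)².
Expand and rearrange: p² - 34p + 208 = 0.
Solving gives p = 26 or p = 8.
Check each candidate in the original equation:
  p = 26: √(100) = 10, while -p + 16 = -10 — extraneous.
  p = 8: √(64) = 8, while -p + 16 = 8 — valid.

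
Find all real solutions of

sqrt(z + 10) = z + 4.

z = -1

Square both sides: z + 10 = (z + 4)^2.
Expand and rearrange: z^2 + 7z + 6 = 0.
Solving gives z = -1 or z = -6.
Check each candidate in the original equation:
  z = -1: sqrt(9) = 3, while z + 4 = 3 — valid.
  z = -6: sqrt(4) = 2, while z + 4 = -2 — extraneous.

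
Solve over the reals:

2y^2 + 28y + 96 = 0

y = -8 or y = -6

Factor: 2(y + 6)(y + 8) = 0.
So y = -6 or y = -8.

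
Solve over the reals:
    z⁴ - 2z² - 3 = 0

z = -1.7321 or z = 1.7321

Let u = z². The equation becomes u² - 2u - 3 = 0.
Factor: (u - 3)(u + 1) = 0, so u = 3 or u = -1.
z² = 3 gives z = ±√(3) ≈ ±1.7321.
z² = -1 < 0 has no real solution.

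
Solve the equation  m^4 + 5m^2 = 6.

m = -1 or m = 1

Let u = m^2. The equation becomes u^2 + 5u - 6 = 0.
Factor: (u - 1)(u + 6) = 0, so u = 1 or u = -6.
m^2 = 1 gives m = +/-1.
m^2 = -6 < 0 has no real solution.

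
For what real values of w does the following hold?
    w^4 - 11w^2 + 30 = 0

Let u = w^2. The equation becomes u^2 - 11u + 30 = 0.
Factor: (u - 5)(u - 6) = 0, so u = 5 or u = 6.
w^2 = 5 gives w = +/-sqrt(5) ~= +/-2.2361.
w^2 = 6 gives w = +/-sqrt(6) ~= +/-2.4495.

w = -2.4495 or w = -2.2361 or w = 2.2361 or w = 2.4495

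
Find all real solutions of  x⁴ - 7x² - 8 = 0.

x = -2.8284 or x = 2.8284

Let u = x². The equation becomes u² - 7u - 8 = 0.
Factor: (u + 1)(u - 8) = 0, so u = -1 or u = 8.
x² = -1 < 0 has no real solution.
x² = 8 gives x = ±2·√(2) ≈ ±2.8284.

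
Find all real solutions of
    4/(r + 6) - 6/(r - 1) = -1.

Multiply both sides by (r + 6)(r - 1):
4(r - 1) - 6(r + 6) = -(r + 6)(r - 1).
Expand and collect terms: -r² - 3r + 46 = 0.
By the quadratic formula, r = (3 ± √193) / -2, so r ≈ -8.4462 or r ≈ 5.4462.
Neither value makes a denominator zero (r ≠ -6, r ≠ 1), so both are valid.

r = -8.4462 or r = 5.4462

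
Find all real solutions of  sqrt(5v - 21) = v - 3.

Square both sides: 5v - 21 = (v - 3)^2.
Expand and rearrange: v^2 - 11v + 30 = 0.
Solving gives v = 6 or v = 5.
Check each candidate in the original equation:
  v = 6: sqrt(9) = 3, while v - 3 = 3 — valid.
  v = 5: sqrt(4) = 2, while v - 3 = 2 — valid.

v = 5 or v = 6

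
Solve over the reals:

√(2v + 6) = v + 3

v = -3 or v = -1

Square both sides: 2v + 6 = (v + 3)².
Expand and rearrange: v² + 4v + 3 = 0.
Solving gives v = -1 or v = -3.
Check each candidate in the original equation:
  v = -1: √(4) = 2, while v + 3 = 2 — valid.
  v = -3: √(0) = 0, while v + 3 = 0 — valid.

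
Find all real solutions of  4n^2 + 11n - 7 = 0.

Discriminant: (11)^2 - 4*4*(-7) = 233.
Quadratic formula: n = (-11 +/- sqrt(233)) / 8.
So n = -11/8 + sqrt(233)/8 ~= 0.533 or n = -sqrt(233)/8 - 11/8 ~= -3.283.

n = -3.283 or n = 0.533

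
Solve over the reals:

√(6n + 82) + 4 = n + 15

n = -3

Isolate the radical: √(6n + 82) = n + 11.
Square both sides: 6n + 82 = (n + 11)².
Expand and rearrange: n² + 16n + 39 = 0.
Solving gives n = -3 or n = -13.
Check each candidate in the original equation:
  n = -3: √(64) = 8, while n + 11 = 8 — valid.
  n = -13: √(4) = 2, while n + 11 = -2 — extraneous.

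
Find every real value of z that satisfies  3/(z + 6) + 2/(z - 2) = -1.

z = -9.6235 or z = 0.6235

Multiply both sides by (z + 6)(z - 2):
3(z - 2) + 2(z + 6) = -(z + 6)(z - 2).
Expand and collect terms: -z^2 - 9z + 6 = 0.
By the quadratic formula, z = (9 +/- sqrt(105)) / -2, so z ~= -9.6235 or z ~= 0.6235.
Neither value makes a denominator zero (z != -6, z != 2), so both are valid.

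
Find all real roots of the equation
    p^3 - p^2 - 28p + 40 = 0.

p = -5.4641 or p = 1.4641 or p = 5

Possible rational roots are divisors of 40. Testing p = 5 gives 0, so (p - 5) is a factor.
Divide: p^3 - p^2 - 28p + 40 = (p - 5)(p^2 + 4p - 8).
Apply the quadratic formula to p^2 + 4p - 8 = 0: p = (-4 +/- sqrt(48))/2, i.e. p ~= 1.4641 or p ~= -5.4641.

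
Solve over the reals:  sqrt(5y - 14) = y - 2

Square both sides: 5y - 14 = (y - 2)^2.
Expand and rearrange: y^2 - 9y + 18 = 0.
Solving gives y = 6 or y = 3.
Check each candidate in the original equation:
  y = 6: sqrt(16) = 4, while y - 2 = 4 — valid.
  y = 3: sqrt(1) = 1, while y - 2 = 1 — valid.

y = 3 or y = 6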